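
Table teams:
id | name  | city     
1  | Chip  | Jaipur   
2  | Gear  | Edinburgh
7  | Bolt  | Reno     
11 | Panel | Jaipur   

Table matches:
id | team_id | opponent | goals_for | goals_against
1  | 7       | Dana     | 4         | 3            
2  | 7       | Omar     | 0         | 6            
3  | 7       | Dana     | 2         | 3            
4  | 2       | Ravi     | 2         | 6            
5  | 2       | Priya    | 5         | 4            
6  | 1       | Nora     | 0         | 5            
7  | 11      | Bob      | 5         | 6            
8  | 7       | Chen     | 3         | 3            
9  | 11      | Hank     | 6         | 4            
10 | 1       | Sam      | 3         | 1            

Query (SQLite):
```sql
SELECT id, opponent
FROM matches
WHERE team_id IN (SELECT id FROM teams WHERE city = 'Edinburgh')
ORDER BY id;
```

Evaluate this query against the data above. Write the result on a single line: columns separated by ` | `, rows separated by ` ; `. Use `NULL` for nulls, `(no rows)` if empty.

4 | Ravi ; 5 | Priya

Inner query: teams.id where city = 'Edinburgh'.
Outer: keep matches rows whose team_id is in that set.
Inner query → {2}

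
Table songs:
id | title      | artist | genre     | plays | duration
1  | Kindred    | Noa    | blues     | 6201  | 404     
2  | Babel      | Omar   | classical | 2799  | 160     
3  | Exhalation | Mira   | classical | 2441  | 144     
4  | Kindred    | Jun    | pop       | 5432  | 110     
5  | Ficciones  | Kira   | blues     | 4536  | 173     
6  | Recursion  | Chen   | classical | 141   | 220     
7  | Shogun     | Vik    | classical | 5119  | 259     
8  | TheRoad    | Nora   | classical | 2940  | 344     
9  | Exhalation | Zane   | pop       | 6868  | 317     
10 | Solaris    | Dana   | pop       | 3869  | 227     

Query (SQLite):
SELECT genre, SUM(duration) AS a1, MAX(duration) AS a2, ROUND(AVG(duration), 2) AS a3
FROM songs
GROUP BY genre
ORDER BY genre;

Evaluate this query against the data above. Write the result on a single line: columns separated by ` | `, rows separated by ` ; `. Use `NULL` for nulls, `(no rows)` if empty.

blues | 577 | 404 | 288.5 ; classical | 1127 | 344 | 225.4 ; pop | 654 | 317 | 218

Group songs by genre.
Per group compute: SUM(duration), MAX(duration), ROUND(AVG(duration), 2).
  blues: ids {1, 5} → SUM(duration)=577, MAX(duration)=404, ROUND(AVG(duration), 2)=288.5
  classical: ids {2, 3, 6, 7, 8} → SUM(duration)=1127, MAX(duration)=344, ROUND(AVG(duration), 2)=225.4
  pop: ids {4, 9, 10} → SUM(duration)=654, MAX(duration)=317, ROUND(AVG(duration), 2)=218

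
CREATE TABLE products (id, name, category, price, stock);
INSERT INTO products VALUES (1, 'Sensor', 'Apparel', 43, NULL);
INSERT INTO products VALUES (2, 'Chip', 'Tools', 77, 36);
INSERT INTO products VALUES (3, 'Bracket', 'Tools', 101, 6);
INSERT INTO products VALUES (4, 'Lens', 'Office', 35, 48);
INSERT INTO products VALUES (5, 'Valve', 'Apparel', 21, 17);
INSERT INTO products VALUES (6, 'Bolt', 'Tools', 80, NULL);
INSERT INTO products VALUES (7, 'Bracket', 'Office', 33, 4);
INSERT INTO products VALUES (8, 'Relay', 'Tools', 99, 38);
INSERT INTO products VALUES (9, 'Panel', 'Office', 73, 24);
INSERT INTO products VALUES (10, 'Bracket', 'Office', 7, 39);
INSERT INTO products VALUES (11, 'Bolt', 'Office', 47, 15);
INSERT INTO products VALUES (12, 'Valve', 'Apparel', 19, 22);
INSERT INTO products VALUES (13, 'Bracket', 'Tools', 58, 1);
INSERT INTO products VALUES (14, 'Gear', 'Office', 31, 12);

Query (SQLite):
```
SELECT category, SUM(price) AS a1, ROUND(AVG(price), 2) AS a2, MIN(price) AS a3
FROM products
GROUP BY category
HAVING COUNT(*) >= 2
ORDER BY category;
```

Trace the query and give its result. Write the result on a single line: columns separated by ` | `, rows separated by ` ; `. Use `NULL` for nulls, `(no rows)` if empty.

Apparel | 83 | 27.67 | 19 ; Office | 226 | 37.67 | 7 ; Tools | 415 | 83 | 58

Group products by category.
Per group compute: SUM(price), ROUND(AVG(price), 2), MIN(price).
HAVING: drop groups with fewer than 2 rows.
  Apparel: ids {1, 5, 12} → SUM(price)=83, ROUND(AVG(price), 2)=27.67, MIN(price)=19
  Office: ids {4, 7, 9, 10, 11, 14} → SUM(price)=226, ROUND(AVG(price), 2)=37.67, MIN(price)=7
  Tools: ids {2, 3, 6, 8, 13} → SUM(price)=415, ROUND(AVG(price), 2)=83, MIN(price)=58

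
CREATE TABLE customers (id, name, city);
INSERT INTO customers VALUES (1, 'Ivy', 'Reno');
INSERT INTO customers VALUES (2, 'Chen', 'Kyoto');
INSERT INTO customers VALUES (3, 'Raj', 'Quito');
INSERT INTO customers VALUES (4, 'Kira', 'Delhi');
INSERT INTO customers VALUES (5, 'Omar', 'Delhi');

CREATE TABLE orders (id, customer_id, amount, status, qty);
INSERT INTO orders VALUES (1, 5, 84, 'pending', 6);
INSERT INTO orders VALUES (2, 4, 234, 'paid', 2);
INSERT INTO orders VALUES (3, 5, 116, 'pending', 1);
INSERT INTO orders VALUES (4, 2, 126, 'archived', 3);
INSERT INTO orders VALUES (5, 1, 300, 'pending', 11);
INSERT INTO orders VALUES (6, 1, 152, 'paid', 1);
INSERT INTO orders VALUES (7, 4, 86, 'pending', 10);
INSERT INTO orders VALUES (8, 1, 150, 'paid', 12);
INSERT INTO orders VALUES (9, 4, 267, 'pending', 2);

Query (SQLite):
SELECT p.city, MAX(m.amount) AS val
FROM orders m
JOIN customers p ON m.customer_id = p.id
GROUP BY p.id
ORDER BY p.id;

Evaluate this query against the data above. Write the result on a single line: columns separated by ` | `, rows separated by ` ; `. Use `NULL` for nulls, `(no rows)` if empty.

Reno | 300 ; Kyoto | 126 ; Delhi | 267 ; Delhi | 116

Join each orders row to its customers via customer_id.
Group joined rows by customers.id; compute MAX(m.amount) per group.
  1: ids {5, 6, 8} → MAX(m.amount)=300
  2: ids {4} → MAX(m.amount)=126
  4: ids {2, 7, 9} → MAX(m.amount)=267
  5: ids {1, 3} → MAX(m.amount)=116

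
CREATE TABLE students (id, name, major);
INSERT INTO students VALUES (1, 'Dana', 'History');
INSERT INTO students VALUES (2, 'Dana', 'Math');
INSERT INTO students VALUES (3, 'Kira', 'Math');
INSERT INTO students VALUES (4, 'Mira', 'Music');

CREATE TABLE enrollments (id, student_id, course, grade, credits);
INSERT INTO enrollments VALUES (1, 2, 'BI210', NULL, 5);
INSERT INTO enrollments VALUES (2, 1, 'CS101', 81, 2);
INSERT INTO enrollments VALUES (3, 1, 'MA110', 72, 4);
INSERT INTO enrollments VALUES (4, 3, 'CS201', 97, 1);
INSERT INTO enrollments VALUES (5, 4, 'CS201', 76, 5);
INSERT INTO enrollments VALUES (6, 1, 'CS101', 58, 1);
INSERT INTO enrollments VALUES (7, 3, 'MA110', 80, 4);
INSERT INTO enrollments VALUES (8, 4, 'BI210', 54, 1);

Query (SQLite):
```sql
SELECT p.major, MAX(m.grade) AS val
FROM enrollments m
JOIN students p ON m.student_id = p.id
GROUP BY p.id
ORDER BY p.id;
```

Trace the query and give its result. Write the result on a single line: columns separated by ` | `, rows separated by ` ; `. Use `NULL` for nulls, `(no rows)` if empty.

History | 81 ; Math | NULL ; Math | 97 ; Music | 76

Join each enrollments row to its students via student_id.
Group joined rows by students.id; compute MAX(m.grade) per group.
  1: ids {2, 3, 6} → MAX(m.grade)=81
  2: ids {1} → MAX(m.grade)=NULL
  3: ids {4, 7} → MAX(m.grade)=97
  4: ids {5, 8} → MAX(m.grade)=76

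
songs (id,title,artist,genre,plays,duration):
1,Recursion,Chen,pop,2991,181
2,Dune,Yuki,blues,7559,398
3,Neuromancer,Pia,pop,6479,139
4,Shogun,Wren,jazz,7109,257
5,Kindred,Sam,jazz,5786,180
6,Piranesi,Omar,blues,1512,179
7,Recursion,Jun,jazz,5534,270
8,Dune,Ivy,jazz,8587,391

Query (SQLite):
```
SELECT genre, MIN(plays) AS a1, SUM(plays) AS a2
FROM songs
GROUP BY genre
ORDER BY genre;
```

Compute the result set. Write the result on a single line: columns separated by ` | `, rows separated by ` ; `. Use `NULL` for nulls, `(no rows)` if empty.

blues | 1512 | 9071 ; jazz | 5534 | 27016 ; pop | 2991 | 9470

Group songs by genre.
Per group compute: MIN(plays), SUM(plays).
  blues: ids {2, 6} → MIN(plays)=1512, SUM(plays)=9071
  jazz: ids {4, 5, 7, 8} → MIN(plays)=5534, SUM(plays)=27016
  pop: ids {1, 3} → MIN(plays)=2991, SUM(plays)=9470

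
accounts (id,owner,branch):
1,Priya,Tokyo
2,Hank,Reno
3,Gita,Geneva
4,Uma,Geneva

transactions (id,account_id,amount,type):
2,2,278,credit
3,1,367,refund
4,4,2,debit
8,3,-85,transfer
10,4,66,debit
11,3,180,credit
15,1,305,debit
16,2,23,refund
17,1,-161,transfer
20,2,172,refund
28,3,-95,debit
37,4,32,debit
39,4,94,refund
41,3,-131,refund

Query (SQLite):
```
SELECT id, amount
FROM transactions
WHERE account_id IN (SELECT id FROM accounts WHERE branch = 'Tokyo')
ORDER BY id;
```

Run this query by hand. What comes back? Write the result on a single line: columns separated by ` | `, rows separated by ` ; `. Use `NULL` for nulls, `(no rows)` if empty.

Inner query: accounts.id where branch = 'Tokyo'.
Outer: keep transactions rows whose account_id is in that set.
Inner query → {1}

3 | 367 ; 15 | 305 ; 17 | -161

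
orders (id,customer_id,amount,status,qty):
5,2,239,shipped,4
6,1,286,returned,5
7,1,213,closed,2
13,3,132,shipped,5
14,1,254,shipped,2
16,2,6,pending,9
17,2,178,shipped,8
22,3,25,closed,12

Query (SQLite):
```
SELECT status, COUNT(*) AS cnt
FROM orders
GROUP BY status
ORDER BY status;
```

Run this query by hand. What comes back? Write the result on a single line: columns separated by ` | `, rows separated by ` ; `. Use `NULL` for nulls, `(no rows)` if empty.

Partition orders by status; compute COUNT(*) within each group.
  closed: ids {7, 22} → COUNT(*)=2
  pending: ids {16} → COUNT(*)=1
  returned: ids {6} → COUNT(*)=1
  shipped: ids {5, 13, 14, 17} → COUNT(*)=4

closed | 2 ; pending | 1 ; returned | 1 ; shipped | 4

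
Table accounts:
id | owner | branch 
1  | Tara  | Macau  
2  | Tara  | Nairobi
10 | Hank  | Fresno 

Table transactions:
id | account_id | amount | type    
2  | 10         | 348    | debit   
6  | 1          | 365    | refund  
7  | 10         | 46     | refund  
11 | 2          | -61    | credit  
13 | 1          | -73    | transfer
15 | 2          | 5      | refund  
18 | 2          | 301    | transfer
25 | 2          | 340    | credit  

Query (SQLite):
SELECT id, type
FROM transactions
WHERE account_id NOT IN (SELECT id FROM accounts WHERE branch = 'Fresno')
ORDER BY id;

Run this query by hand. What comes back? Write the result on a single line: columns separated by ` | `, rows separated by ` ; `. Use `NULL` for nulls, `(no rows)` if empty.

Inner query: accounts.id where branch = 'Fresno'.
Outer: keep transactions rows whose account_id is not in that set.
Inner query → {10}

6 | refund ; 11 | credit ; 13 | transfer ; 15 | refund ; 18 | transfer ; 25 | credit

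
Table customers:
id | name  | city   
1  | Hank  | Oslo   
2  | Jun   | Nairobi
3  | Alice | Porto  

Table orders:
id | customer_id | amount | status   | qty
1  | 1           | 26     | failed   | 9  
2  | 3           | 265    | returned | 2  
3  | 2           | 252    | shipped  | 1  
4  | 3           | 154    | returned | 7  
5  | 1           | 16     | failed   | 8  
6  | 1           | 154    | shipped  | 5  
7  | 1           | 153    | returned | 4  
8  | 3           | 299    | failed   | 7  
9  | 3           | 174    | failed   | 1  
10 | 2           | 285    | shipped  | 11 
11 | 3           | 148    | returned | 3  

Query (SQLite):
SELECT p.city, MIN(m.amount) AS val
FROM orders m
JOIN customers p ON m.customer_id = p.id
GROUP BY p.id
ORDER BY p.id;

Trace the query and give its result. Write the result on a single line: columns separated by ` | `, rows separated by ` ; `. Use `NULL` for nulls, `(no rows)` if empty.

Join each orders row to its customers via customer_id.
Group joined rows by customers.id; compute MIN(m.amount) per group.
  1: ids {1, 5, 6, 7} → MIN(m.amount)=16
  2: ids {3, 10} → MIN(m.amount)=252
  3: ids {2, 4, 8, 9, 11} → MIN(m.amount)=148

Oslo | 16 ; Nairobi | 252 ; Porto | 148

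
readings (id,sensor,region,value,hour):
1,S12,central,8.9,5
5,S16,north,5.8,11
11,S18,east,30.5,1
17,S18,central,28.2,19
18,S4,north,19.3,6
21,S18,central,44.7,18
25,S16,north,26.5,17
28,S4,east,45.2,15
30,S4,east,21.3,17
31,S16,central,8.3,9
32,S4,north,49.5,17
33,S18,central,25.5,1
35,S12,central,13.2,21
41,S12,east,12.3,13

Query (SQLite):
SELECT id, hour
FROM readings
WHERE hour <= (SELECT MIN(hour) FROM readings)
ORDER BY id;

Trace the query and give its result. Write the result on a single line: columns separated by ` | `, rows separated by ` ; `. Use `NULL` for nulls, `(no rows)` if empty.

11 | 1 ; 33 | 1

Scalar subquery: MIN(hour) over all readings rows = 1.
Keep rows where hour <= that value.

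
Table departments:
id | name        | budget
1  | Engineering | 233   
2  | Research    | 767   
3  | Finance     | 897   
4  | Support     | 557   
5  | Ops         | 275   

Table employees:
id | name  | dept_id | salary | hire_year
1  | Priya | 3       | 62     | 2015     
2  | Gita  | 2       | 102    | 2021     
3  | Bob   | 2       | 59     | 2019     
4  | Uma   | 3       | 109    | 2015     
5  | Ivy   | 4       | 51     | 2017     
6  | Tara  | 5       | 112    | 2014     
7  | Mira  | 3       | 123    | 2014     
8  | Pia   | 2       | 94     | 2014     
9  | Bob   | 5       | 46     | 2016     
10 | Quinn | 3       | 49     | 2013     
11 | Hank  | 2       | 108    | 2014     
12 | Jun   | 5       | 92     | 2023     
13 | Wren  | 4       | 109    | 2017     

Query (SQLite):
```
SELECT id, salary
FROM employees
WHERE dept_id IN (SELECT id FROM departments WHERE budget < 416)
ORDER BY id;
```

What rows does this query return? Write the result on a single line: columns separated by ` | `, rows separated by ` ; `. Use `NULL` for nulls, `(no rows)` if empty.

6 | 112 ; 9 | 46 ; 12 | 92

Inner query: departments.id where budget < 416.
Outer: keep employees rows whose dept_id is in that set.
Inner query → {1, 5}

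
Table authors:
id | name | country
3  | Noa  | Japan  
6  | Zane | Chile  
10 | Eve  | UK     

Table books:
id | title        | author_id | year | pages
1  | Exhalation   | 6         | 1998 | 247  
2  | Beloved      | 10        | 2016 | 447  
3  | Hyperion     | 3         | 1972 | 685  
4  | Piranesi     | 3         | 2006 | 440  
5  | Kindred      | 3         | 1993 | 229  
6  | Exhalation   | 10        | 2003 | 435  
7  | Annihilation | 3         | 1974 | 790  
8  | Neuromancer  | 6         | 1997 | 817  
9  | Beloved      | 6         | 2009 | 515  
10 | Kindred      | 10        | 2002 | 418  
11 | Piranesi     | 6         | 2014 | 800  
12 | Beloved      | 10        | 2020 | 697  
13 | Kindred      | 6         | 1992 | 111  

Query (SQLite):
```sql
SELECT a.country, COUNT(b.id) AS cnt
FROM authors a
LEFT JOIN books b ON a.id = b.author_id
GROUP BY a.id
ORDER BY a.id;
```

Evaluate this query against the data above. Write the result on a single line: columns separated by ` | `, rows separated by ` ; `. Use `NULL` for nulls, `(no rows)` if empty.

Japan | 4 ; Chile | 5 ; UK | 4

LEFT JOIN keeps every authors row; unmatched ones get NULL for books columns.
Group by authors.id and compute COUNT(b.id). COUNT(col) of an all-NULL group is 0.
  3: ids {3, 4, 5, 7} → COUNT(b.id)=4
  6: ids {1, 8, 9, 11, 13} → COUNT(b.id)=5
  10: ids {2, 6, 10, 12} → COUNT(b.id)=4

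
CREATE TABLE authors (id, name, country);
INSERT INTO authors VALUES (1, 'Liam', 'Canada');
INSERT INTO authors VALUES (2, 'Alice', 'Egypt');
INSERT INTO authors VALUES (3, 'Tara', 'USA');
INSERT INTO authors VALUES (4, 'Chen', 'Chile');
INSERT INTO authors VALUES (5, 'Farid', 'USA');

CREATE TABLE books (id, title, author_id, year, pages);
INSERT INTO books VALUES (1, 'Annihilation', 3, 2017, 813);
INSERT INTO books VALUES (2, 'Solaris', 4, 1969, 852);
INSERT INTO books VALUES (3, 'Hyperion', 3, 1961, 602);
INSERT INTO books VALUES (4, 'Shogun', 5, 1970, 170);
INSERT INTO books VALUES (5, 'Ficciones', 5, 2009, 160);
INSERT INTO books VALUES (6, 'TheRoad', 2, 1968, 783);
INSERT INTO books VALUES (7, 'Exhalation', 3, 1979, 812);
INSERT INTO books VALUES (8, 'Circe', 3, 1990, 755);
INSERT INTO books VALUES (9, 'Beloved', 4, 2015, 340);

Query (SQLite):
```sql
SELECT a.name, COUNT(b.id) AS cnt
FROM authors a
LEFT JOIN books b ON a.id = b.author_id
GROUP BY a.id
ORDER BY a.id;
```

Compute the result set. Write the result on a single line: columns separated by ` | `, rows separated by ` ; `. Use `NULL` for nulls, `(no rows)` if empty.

LEFT JOIN keeps every authors row; unmatched ones get NULL for books columns.
Group by authors.id and compute COUNT(b.id). COUNT(col) of an all-NULL group is 0.
  1: ids {—} → COUNT(b.id)=0
  2: ids {6} → COUNT(b.id)=1
  3: ids {1, 3, 7, 8} → COUNT(b.id)=4
  4: ids {2, 9} → COUNT(b.id)=2
  5: ids {4, 5} → COUNT(b.id)=2

Liam | 0 ; Alice | 1 ; Tara | 4 ; Chen | 2 ; Farid | 2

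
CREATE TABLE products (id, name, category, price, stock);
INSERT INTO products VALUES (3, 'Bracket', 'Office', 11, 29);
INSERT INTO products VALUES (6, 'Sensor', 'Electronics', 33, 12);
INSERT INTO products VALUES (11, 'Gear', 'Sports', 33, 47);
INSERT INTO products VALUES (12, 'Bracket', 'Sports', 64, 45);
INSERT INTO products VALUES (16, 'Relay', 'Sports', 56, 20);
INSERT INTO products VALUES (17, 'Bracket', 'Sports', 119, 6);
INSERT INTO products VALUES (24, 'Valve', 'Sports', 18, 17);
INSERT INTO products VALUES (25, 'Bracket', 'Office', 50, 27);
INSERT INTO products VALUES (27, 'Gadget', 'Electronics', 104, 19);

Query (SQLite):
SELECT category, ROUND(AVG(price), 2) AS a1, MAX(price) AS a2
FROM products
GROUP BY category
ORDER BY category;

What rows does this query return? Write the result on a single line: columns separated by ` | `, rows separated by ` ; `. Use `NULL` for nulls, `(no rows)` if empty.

Electronics | 68.5 | 104 ; Office | 30.5 | 50 ; Sports | 58 | 119

Group products by category.
Per group compute: ROUND(AVG(price), 2), MAX(price).
  Electronics: ids {6, 27} → ROUND(AVG(price), 2)=68.5, MAX(price)=104
  Office: ids {3, 25} → ROUND(AVG(price), 2)=30.5, MAX(price)=50
  Sports: ids {11, 12, 16, 17, 24} → ROUND(AVG(price), 2)=58, MAX(price)=119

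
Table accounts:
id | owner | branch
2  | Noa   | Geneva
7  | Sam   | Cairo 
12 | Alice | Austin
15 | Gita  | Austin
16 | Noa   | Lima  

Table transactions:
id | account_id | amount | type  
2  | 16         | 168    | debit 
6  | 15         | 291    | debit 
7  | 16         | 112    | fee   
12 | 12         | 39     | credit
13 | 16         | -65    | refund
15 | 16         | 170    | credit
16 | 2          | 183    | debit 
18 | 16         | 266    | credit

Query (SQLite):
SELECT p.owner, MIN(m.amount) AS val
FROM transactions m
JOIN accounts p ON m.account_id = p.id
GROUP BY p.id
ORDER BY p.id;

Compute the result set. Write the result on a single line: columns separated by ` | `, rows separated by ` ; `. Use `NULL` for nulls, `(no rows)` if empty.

Noa | 183 ; Alice | 39 ; Gita | 291 ; Noa | -65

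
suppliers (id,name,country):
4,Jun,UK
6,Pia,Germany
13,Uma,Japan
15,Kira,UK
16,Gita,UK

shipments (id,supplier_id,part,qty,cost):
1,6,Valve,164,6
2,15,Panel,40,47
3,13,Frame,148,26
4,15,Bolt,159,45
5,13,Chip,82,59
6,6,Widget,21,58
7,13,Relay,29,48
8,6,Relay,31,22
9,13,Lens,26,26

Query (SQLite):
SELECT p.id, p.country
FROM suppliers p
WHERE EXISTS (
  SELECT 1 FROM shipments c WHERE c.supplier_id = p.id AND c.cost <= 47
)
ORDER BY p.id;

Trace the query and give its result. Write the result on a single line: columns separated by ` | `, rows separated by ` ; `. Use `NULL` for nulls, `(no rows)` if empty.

For each suppliers row, check whether any shipments with matching supplier_id has cost <= 47.
Keep rows where that is true.

6 | Germany ; 13 | Japan ; 15 | UK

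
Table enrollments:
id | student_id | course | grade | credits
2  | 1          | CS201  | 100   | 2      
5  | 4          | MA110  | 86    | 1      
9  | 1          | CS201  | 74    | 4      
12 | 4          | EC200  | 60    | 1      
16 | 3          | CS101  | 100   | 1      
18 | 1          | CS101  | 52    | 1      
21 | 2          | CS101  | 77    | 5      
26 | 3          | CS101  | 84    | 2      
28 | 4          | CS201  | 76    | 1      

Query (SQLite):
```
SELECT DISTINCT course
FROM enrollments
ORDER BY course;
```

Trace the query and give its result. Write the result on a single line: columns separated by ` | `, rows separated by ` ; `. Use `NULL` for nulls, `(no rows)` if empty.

CS101 ; CS201 ; EC200 ; MA110

Collect distinct course values from enrollments.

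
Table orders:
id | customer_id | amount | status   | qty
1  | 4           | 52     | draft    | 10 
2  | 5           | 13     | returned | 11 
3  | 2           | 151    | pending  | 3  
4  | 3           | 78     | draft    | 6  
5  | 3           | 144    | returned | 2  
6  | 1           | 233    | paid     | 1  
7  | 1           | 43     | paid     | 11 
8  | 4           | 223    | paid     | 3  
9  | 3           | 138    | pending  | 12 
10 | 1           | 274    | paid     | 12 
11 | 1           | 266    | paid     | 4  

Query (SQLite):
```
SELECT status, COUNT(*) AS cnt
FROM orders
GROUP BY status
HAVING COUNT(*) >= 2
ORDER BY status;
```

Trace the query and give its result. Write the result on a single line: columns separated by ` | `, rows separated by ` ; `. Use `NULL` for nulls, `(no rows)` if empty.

draft | 2 ; paid | 5 ; pending | 2 ; returned | 2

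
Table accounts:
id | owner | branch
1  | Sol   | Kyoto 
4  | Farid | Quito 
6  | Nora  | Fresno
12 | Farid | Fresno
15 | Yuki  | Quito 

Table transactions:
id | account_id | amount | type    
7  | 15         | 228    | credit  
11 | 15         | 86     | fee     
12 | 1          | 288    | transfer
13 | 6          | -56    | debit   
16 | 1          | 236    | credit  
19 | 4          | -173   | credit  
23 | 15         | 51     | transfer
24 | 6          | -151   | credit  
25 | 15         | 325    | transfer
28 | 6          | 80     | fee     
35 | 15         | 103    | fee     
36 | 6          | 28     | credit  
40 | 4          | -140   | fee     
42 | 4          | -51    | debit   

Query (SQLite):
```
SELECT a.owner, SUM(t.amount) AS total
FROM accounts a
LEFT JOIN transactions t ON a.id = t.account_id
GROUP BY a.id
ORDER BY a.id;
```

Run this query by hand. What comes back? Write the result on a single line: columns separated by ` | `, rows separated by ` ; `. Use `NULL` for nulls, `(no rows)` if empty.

Sol | 524 ; Farid | -364 ; Nora | -99 ; Farid | NULL ; Yuki | 793

LEFT JOIN keeps every accounts row; unmatched ones get NULL for transactions columns.
Group by accounts.id and compute SUM(t.amount). SUM over an all-NULL group is NULL.
  1: ids {12, 16} → SUM(t.amount)=524
  4: ids {19, 40, 42} → SUM(t.amount)=-364
  6: ids {13, 24, 28, 36} → SUM(t.amount)=-99
  12: ids {—} → SUM(t.amount)=NULL
  15: ids {7, 11, 23, 25, 35} → SUM(t.amount)=793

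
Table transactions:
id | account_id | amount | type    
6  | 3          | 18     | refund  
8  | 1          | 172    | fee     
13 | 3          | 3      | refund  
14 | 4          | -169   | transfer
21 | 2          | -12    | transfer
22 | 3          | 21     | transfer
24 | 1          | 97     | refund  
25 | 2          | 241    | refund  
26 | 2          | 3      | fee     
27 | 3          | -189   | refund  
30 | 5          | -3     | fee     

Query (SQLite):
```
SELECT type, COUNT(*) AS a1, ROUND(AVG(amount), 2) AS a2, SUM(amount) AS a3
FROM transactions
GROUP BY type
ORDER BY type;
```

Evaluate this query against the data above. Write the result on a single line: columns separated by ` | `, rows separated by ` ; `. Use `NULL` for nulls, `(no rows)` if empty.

fee | 3 | 57.33 | 172 ; refund | 5 | 34 | 170 ; transfer | 3 | -53.33 | -160

Group transactions by type.
Per group compute: COUNT(*), ROUND(AVG(amount), 2), SUM(amount).
  fee: ids {8, 26, 30} → COUNT(*)=3, ROUND(AVG(amount), 2)=57.33, SUM(amount)=172
  refund: ids {6, 13, 24, 25, 27} → COUNT(*)=5, ROUND(AVG(amount), 2)=34, SUM(amount)=170
  transfer: ids {14, 21, 22} → COUNT(*)=3, ROUND(AVG(amount), 2)=-53.33, SUM(amount)=-160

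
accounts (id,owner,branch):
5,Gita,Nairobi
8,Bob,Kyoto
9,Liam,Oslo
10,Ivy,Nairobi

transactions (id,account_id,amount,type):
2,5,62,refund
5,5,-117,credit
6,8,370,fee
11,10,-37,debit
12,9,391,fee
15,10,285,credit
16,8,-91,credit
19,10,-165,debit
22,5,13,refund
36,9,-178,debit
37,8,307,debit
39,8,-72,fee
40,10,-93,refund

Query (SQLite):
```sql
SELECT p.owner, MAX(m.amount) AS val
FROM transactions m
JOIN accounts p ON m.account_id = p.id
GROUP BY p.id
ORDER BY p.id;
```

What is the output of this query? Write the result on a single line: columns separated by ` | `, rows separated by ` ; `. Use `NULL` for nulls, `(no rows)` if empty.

Gita | 62 ; Bob | 370 ; Liam | 391 ; Ivy | 285

Join each transactions row to its accounts via account_id.
Group joined rows by accounts.id; compute MAX(m.amount) per group.
  5: ids {2, 5, 22} → MAX(m.amount)=62
  8: ids {6, 16, 37, 39} → MAX(m.amount)=370
  9: ids {12, 36} → MAX(m.amount)=391
  10: ids {11, 15, 19, 40} → MAX(m.amount)=285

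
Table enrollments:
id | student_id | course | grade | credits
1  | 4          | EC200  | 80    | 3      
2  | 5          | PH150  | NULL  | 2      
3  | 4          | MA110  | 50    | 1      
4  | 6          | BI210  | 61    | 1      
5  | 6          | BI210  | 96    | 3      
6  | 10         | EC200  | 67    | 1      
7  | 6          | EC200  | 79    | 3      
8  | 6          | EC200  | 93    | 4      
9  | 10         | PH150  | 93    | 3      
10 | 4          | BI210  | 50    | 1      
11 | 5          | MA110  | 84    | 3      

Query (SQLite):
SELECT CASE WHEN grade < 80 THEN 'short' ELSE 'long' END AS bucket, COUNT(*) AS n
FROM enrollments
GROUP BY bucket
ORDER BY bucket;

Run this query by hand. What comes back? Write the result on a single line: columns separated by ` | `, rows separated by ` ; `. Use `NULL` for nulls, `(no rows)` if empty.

long | 6 ; short | 5

Bucket rows by grade < 80 → 'short' else 'long'; count each bucket.
NULL < 80 is unknown, so NULL grade falls into ELSE → 'long'.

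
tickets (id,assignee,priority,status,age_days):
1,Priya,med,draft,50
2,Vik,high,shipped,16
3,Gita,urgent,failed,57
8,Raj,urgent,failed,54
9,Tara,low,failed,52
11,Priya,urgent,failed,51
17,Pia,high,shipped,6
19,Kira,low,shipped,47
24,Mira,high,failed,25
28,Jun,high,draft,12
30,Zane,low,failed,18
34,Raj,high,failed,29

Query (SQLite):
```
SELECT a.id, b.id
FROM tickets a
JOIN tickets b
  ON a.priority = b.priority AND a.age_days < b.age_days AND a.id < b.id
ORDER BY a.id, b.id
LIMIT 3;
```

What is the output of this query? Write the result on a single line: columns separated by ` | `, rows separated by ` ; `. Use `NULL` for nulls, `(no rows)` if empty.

2 | 24 ; 2 | 34 ; 17 | 24

Pairs (a,b) with same priority, a.age_days < b.age_days, a.id < b.id.
priority groups: high:{2,17,24,28,34} low:{9,19,30} med:{1} urgent:{3,8,11}
Ordered by (a.id, b.id); first 3.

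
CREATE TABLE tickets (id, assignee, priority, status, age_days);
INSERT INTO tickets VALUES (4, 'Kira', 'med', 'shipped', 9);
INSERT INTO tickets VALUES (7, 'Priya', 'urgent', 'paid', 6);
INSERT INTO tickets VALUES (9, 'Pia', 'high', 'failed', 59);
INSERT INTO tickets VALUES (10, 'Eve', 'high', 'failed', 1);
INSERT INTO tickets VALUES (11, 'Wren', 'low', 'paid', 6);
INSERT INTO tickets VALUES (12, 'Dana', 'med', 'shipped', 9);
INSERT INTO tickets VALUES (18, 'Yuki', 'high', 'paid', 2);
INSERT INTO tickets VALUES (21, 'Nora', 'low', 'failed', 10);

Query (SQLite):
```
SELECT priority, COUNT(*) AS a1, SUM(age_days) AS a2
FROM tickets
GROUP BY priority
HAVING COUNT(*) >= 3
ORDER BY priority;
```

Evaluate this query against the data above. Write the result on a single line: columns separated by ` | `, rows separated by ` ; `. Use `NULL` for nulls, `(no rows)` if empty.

high | 3 | 62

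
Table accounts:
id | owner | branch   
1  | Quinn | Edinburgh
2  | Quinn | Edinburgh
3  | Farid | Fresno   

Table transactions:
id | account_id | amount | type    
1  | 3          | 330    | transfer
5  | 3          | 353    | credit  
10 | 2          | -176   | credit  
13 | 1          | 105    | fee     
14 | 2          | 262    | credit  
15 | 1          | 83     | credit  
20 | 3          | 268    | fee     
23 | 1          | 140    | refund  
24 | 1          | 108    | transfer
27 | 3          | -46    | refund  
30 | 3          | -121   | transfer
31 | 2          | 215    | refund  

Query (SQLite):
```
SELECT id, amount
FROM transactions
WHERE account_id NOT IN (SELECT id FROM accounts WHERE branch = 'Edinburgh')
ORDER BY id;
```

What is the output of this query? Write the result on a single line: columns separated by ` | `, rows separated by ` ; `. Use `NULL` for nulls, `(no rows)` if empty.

1 | 330 ; 5 | 353 ; 20 | 268 ; 27 | -46 ; 30 | -121

Inner query: accounts.id where branch = 'Edinburgh'.
Outer: keep transactions rows whose account_id is not in that set.
Inner query → {1, 2}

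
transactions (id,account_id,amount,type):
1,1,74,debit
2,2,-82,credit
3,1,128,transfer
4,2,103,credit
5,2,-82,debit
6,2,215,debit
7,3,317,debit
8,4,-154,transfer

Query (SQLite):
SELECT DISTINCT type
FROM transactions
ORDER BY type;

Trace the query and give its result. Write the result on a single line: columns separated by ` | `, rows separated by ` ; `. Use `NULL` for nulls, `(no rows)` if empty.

credit ; debit ; transfer

Collect distinct type values from transactions.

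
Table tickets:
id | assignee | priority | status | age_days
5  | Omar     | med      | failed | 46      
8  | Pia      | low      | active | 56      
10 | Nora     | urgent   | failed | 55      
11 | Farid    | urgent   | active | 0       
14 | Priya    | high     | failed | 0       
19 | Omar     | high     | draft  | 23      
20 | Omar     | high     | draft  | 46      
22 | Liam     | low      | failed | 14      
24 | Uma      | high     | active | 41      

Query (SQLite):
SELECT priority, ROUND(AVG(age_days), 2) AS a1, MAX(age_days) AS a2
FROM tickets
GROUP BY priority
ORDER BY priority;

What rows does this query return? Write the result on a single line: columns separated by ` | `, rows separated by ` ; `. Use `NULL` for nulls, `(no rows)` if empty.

high | 27.5 | 46 ; low | 35 | 56 ; med | 46 | 46 ; urgent | 27.5 | 55

Group tickets by priority.
Per group compute: ROUND(AVG(age_days), 2), MAX(age_days).
  high: ids {14, 19, 20, 24} → ROUND(AVG(age_days), 2)=27.5, MAX(age_days)=46
  low: ids {8, 22} → ROUND(AVG(age_days), 2)=35, MAX(age_days)=56
  med: ids {5} → ROUND(AVG(age_days), 2)=46, MAX(age_days)=46
  urgent: ids {10, 11} → ROUND(AVG(age_days), 2)=27.5, MAX(age_days)=55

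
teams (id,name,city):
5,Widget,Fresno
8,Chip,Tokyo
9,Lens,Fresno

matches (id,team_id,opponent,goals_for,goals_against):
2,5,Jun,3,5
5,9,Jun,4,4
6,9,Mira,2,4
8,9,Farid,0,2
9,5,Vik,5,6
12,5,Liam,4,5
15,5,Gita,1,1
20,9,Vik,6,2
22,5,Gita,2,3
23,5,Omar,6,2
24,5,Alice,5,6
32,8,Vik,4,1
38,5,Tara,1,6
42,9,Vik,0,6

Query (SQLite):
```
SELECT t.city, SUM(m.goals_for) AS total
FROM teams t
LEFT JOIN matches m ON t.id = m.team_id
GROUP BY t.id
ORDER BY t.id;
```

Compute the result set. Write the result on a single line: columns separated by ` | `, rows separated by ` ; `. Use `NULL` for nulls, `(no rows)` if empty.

LEFT JOIN keeps every teams row; unmatched ones get NULL for matches columns.
Group by teams.id and compute SUM(m.goals_for). SUM over an all-NULL group is NULL.
  5: ids {2, 9, 12, 15, 22, 23, 24, 38} → SUM(m.goals_for)=27
  8: ids {32} → SUM(m.goals_for)=4
  9: ids {5, 6, 8, 20, 42} → SUM(m.goals_for)=12

Fresno | 27 ; Tokyo | 4 ; Fresno | 12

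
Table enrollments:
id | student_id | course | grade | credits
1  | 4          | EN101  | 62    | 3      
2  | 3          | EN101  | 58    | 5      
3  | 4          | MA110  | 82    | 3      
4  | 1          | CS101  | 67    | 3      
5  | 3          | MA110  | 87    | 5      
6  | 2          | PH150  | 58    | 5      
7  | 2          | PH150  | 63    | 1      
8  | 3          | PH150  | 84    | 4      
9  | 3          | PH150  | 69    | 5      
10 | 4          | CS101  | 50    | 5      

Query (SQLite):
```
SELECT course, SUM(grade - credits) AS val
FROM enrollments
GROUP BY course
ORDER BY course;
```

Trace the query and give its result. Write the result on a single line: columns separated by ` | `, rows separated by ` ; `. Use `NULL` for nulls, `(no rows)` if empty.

CS101 | 109 ; EN101 | 112 ; MA110 | 161 ; PH150 | 259

For each row compute grade - credits.
Group by course; take SUM of the expression per group.
  CS101: ids {4, 10} → SUM(grade - credits)=109
  EN101: ids {1, 2} → SUM(grade - credits)=112
  MA110: ids {3, 5} → SUM(grade - credits)=161
  PH150: ids {6, 7, 8, 9} → SUM(grade - credits)=259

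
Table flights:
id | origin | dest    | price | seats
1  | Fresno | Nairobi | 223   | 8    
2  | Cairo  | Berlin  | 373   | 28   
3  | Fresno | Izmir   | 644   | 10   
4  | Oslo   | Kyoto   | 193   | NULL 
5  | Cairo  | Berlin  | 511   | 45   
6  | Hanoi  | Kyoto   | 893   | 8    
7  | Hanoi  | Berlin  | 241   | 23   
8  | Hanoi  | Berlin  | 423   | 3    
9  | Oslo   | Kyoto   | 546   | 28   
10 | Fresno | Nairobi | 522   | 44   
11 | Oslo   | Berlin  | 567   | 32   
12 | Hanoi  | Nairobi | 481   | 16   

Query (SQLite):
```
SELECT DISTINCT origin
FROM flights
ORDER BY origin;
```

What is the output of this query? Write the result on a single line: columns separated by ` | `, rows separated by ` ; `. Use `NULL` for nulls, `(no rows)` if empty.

Collect distinct origin values from flights.

Cairo ; Fresno ; Hanoi ; Oslo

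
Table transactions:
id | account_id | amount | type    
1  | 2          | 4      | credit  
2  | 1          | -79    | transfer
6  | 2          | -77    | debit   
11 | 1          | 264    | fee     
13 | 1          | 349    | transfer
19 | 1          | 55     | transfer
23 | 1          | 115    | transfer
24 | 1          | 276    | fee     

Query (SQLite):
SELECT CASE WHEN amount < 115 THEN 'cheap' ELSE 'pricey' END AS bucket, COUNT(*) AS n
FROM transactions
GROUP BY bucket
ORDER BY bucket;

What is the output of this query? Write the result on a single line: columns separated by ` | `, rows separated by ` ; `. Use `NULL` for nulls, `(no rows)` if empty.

cheap | 4 ; pricey | 4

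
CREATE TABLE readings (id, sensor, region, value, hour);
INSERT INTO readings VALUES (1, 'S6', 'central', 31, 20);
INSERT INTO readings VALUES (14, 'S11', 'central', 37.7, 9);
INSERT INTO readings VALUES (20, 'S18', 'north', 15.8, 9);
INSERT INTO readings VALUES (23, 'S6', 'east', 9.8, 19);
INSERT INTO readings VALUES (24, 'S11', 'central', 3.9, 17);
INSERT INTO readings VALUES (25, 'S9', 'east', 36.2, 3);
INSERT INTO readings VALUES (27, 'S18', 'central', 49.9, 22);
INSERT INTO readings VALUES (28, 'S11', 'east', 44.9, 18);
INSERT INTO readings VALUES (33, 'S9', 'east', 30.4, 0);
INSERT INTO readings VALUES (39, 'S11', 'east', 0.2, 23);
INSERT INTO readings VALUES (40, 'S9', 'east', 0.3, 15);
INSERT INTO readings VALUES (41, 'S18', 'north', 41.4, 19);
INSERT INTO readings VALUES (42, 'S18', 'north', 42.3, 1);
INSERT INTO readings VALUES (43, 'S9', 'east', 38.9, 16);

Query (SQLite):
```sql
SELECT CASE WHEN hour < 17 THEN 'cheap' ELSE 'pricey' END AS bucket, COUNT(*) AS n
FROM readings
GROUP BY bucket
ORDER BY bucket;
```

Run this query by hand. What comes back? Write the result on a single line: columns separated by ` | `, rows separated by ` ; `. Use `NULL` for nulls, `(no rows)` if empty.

Bucket rows by hour < 17 → 'cheap' else 'pricey'; count each bucket.

cheap | 7 ; pricey | 7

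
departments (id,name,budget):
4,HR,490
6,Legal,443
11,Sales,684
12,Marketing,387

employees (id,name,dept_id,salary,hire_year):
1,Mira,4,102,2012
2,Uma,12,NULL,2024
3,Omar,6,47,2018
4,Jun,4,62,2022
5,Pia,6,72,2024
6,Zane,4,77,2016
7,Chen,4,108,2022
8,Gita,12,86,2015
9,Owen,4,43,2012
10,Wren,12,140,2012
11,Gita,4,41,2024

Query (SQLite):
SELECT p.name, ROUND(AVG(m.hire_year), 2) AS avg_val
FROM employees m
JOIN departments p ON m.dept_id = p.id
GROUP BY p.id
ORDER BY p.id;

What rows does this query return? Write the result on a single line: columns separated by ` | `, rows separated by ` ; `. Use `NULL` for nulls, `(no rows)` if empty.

Join each employees row to its departments via dept_id.
Group joined rows by departments.id; compute ROUND(AVG(m.hire_year), 2) per group.
  4: ids {1, 4, 6, 7, 9, 11} → ROUND(AVG(m.hire_year), 2)=2018
  6: ids {3, 5} → ROUND(AVG(m.hire_year), 2)=2021
  12: ids {2, 8, 10} → ROUND(AVG(m.hire_year), 2)=2017

HR | 2018 ; Legal | 2021 ; Marketing | 2017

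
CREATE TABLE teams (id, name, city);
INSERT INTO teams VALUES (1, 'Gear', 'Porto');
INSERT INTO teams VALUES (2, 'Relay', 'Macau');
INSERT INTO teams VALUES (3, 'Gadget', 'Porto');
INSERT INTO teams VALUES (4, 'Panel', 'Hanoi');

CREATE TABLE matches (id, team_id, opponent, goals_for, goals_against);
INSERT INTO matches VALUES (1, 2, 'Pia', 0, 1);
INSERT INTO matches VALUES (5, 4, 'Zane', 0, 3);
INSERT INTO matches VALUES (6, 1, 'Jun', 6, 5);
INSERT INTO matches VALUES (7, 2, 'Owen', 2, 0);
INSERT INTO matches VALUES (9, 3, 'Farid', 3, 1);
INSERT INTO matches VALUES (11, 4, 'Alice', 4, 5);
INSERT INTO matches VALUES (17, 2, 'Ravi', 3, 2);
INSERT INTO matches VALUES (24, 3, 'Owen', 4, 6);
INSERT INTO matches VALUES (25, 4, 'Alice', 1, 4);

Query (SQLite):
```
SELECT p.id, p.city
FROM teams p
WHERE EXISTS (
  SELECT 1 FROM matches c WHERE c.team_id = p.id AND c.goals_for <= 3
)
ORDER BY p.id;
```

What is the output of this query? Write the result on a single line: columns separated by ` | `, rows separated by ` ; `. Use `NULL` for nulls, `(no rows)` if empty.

2 | Macau ; 3 | Porto ; 4 | Hanoi

For each teams row, check whether any matches with matching team_id has goals_for <= 3.
Keep rows where that is true.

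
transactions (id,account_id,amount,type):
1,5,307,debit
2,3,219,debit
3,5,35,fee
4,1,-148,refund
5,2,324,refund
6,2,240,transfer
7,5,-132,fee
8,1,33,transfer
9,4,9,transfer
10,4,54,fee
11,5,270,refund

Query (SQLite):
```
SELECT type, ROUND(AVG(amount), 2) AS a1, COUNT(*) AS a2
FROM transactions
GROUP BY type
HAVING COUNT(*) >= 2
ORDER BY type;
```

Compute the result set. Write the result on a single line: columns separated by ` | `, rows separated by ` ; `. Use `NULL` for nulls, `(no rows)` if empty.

debit | 263 | 2 ; fee | -14.33 | 3 ; refund | 148.67 | 3 ; transfer | 94 | 3

Group transactions by type.
Per group compute: ROUND(AVG(amount), 2), COUNT(*).
HAVING: drop groups with fewer than 2 rows.
  debit: ids {1, 2} → ROUND(AVG(amount), 2)=263, COUNT(*)=2
  fee: ids {3, 7, 10} → ROUND(AVG(amount), 2)=-14.33, COUNT(*)=3
  refund: ids {4, 5, 11} → ROUND(AVG(amount), 2)=148.67, COUNT(*)=3
  transfer: ids {6, 8, 9} → ROUND(AVG(amount), 2)=94, COUNT(*)=3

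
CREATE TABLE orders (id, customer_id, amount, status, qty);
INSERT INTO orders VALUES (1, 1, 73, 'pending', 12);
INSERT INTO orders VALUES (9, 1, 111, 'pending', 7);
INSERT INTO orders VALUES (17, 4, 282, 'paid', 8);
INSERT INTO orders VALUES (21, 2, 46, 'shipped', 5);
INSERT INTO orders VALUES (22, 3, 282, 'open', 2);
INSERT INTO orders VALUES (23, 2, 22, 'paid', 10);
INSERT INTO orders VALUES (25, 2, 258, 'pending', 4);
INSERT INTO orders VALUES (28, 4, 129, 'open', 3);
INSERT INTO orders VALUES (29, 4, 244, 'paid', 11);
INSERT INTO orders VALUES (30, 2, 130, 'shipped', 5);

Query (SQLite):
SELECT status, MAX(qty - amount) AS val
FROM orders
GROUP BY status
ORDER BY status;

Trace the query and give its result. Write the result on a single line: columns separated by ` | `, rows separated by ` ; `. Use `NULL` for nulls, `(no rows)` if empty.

For each row compute qty - amount.
Group by status; take MAX of the expression per group.
  open: ids {22, 28} → MAX(qty - amount)=-126
  paid: ids {17, 23, 29} → MAX(qty - amount)=-12
  pending: ids {1, 9, 25} → MAX(qty - amount)=-61
  shipped: ids {21, 30} → MAX(qty - amount)=-41

open | -126 ; paid | -12 ; pending | -61 ; shipped | -41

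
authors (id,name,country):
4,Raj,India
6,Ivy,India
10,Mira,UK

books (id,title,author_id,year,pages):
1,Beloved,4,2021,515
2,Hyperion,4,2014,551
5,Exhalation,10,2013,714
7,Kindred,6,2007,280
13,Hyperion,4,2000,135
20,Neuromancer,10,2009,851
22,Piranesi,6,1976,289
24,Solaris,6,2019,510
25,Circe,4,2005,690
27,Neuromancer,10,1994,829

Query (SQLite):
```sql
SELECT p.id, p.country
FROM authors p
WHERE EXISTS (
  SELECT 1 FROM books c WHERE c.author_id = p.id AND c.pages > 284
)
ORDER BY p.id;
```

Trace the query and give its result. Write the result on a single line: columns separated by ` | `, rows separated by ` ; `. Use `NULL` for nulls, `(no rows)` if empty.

4 | India ; 6 | India ; 10 | UK

For each authors row, check whether any books with matching author_id has pages > 284.
Keep rows where that is true.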